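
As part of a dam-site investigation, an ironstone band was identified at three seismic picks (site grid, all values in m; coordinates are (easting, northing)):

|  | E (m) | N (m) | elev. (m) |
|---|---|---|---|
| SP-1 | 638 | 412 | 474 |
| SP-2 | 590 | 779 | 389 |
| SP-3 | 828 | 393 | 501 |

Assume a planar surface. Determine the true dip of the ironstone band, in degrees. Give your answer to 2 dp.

Two edge vectors: SP-1→SP-2 = (-48, 367, -85), SP-1→SP-3 = (190, -19, 27).
Normal n = (SP-1→SP-2) × (SP-1→SP-3) = (8294, -14854, -68818).
So ∂z/∂E = −n_x/n_z = 0.12052 and ∂z/∂N = −n_y/n_z = −0.21584.
Gradient magnitude |∇z| = √(a² + b²) = √(0.01453 + 0.04659) = 0.24721.
True dip = arctan(0.24721) = 13.89°, dipping toward NNW (azimuth ≈ 331°).

13.89°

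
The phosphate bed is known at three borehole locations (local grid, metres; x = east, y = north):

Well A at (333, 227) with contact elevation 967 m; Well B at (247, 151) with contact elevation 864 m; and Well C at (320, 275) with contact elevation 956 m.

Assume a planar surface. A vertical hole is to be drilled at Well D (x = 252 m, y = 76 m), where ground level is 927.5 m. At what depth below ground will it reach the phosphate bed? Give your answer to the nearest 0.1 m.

Two edge vectors: Well A→Well B = (-86, -76, -103), Well A→Well C = (-13, 48, -11).
Normal n = (Well A→Well B) × (Well A→Well C) = (5780, 393, -5116).
So ∂z/∂x = −n_x/n_z = 1.12979 and ∂z/∂y = −n_y/n_z = 0.07682.
Intercept c from Well A: 967 − 376.22 − 17.44 = 573.34.
At (252, 76): z_contact = 284.71 + 5.84 + 573.34 = 863.89 m.
Depth below ground = 927.5 − 863.89 = 63.6 m.

63.6 m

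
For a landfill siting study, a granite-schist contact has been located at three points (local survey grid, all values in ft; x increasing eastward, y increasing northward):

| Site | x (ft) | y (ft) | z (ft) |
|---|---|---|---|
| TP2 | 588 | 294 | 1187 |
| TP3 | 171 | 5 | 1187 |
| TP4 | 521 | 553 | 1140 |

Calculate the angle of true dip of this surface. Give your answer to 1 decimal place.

Two edge vectors: TP2→TP3 = (-417, -289, 0), TP2→TP4 = (-67, 259, -47).
Normal n = (TP2→TP3) × (TP2→TP4) = (13583, -19599, -127366).
So ∂z/∂x = −n_x/n_z = 0.10665 and ∂z/∂y = −n_y/n_z = −0.15388.
Gradient magnitude |∇z| = √(a² + b²) = √(0.01137 + 0.02368) = 0.18722.
True dip = arctan(0.18722) = 10.6°, dipping toward NW (azimuth ≈ 325°).

10.6°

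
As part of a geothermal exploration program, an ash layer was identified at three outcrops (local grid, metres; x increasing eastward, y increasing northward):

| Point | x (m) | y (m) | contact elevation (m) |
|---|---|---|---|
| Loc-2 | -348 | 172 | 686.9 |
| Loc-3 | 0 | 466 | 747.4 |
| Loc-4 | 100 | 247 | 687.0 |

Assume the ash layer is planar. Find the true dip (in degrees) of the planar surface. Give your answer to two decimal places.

14.57°

Let the plane be z = a·x + b·y + c.
Loc-3−Loc-2: 348a + 294b = 60.5;  Loc-4−Loc-2: 448a + 75b = 0.1.
Solving gives a = −0.04269, b = 0.25631.
Gradient magnitude |∇z| = √(a² + b²) = √(0.00182 + 0.06569) = 0.25984.
True dip = arctan(0.25984) = 14.57°, dipping toward S (azimuth ≈ 171°).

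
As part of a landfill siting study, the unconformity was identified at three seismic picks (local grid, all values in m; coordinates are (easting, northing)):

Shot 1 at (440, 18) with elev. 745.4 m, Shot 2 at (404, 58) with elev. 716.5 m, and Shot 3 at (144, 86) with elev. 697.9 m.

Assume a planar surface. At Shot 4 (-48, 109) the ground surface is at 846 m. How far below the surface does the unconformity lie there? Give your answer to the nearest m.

Let the plane be z = a·E + b·N + c.
Shot 2−Shot 1: −36a + 40b = −28.9;  Shot 3−Shot 1: −296a + 68b = −47.5.
Solving gives a = −0.00694, b = −0.72875.
Then c = 745.4 − a·440 − b·18 = 761.57.
At (-48, 109): z_contact = 0.3 − 79.4 + 761.57 = 682.5 m.
Depth below ground = 846 − 682.5 = 164 m.

164 m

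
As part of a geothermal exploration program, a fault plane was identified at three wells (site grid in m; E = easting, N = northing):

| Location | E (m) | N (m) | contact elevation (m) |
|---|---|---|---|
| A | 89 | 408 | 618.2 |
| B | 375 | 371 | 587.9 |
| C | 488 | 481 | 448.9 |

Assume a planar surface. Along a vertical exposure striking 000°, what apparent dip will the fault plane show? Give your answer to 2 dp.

45.55°

Two edge vectors: A→B = (286, -37, -30.3), A→C = (399, 73, -169.3).
Normal n = (A→B) × (A→C) = (8476, 36330.1, 35641).
So ∂z/∂E = −n_x/n_z = −0.23782 and ∂z/∂N = −n_y/n_z = −1.01933.
Unit vector along 000° is (sin 0°, cos 0°) = (0.0000, 1.0000).
Slope in that direction = a·(0.0000) + b·(1.0000) = −1.01933.
Apparent dip = arctan|1.01933| = 45.55° (true dip is 46.3°, so apparent ≤ true as expected).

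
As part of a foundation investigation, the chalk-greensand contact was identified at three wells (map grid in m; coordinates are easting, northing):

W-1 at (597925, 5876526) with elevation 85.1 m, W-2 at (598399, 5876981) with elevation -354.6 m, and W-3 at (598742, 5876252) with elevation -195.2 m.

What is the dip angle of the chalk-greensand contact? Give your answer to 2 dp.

Two edge vectors: W-1→W-2 = (474, 455, -439.7), W-1→W-3 = (817, -274, -280.3).
Normal n = (W-1→W-2) × (W-1→W-3) = (-248014.3, -226372.7, -501611).
So ∂z/∂easting = −n_x/n_z = −0.49444 and ∂z/∂northing = −n_y/n_z = −0.45129.
Gradient magnitude |∇z| = √(a² + b²) = √(0.24447 + 0.20366) = 0.66943.
True dip = arctan(0.66943) = 33.80°, dipping toward NE (azimuth ≈ 048°).

33.80°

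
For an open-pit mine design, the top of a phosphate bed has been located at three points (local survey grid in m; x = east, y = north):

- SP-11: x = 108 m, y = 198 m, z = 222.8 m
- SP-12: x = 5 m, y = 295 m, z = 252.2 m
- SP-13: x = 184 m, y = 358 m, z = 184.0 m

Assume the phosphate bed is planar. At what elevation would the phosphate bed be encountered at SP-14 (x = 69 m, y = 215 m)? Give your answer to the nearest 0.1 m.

235.4 m

Let the plane be z = a·x + b·y + c.
SP-12−SP-11: −103a + 97b = 29.4;  SP-13−SP-11: 76a + 160b = −38.8.
Solving gives a = −0.35501, b = −0.07387.
Then c = 222.8 − a·108 − b·198 = 275.77.
At (69, 215): z = −24.5 − 15.9 + 275.77 = 235.4 m.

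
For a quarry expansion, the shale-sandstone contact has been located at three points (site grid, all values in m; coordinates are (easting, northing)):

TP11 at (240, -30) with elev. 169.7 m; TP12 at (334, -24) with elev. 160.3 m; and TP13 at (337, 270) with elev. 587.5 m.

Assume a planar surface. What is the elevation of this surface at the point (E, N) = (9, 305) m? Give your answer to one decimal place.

Two edge vectors: TP11→TP12 = (94, 6, -9.4), TP11→TP13 = (97, 300, 417.8).
Normal n = (TP11→TP12) × (TP11→TP13) = (5326.8, -40185, 27618).
So ∂z/∂E = −n_x/n_z = −0.19287 and ∂z/∂N = −n_y/n_z = 1.45503.
Intercept c from TP11: 169.7 + 46.29 + 43.65 = 259.64.
At (9, 305): z = −1.7 + 443.8 + 259.64 = 701.7 m.

701.7 m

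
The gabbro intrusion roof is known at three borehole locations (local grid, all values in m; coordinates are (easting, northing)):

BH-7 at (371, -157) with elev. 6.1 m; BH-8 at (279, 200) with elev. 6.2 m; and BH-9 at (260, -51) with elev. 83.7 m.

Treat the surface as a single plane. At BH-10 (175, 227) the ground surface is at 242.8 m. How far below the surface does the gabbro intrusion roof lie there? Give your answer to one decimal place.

146.6 m

Let the plane be z = a·E + b·N + c.
BH-8−BH-7: −92a + 357b = 0.1;  BH-9−BH-7: −111a + 106b = 77.6.
Solving gives a = −0.92695, b = −0.23860.
Then c = 6.1 − a·371 − b·-157 = 312.54.
At (175, 227): z_contact = −162.22 − 54.16 + 312.54 = 96.16 m.
Depth below ground = 242.8 − 96.16 = 146.6 m.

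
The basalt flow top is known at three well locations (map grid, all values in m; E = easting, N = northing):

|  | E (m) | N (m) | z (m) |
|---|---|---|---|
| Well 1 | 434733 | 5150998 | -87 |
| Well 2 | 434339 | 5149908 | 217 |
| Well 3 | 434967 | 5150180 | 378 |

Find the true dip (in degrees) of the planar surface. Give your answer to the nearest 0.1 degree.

32.1°

Two edge vectors: Well 1→Well 2 = (-394, -1090, 304), Well 1→Well 3 = (234, -818, 465).
Normal n = (Well 1→Well 2) × (Well 1→Well 3) = (-258178, 254346, 577352).
So ∂z/∂E = −n_x/n_z = 0.44718 and ∂z/∂N = −n_y/n_z = −0.44054.
Gradient magnitude |∇z| = √(a² + b²) = √(0.19997 + 0.19407) = 0.62773.
True dip = arctan(0.62773) = 32.1°, dipping toward NW (azimuth ≈ 315°).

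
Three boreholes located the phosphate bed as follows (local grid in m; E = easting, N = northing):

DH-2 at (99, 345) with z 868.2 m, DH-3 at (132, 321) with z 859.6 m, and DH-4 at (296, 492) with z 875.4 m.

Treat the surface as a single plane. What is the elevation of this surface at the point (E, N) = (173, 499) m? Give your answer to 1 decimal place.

890.8 m

Let the plane be z = a·E + b·N + c.
DH-3−DH-2: 33a − 24b = −8.6;  DH-4−DH-2: 197a + 147b = 7.2.
Solving gives a = −0.11394, b = 0.20167.
Then c = 868.2 − a·99 − b·345 = 809.90.
At (173, 499): z = −19.7 + 100.6 + 809.90 = 890.8 m.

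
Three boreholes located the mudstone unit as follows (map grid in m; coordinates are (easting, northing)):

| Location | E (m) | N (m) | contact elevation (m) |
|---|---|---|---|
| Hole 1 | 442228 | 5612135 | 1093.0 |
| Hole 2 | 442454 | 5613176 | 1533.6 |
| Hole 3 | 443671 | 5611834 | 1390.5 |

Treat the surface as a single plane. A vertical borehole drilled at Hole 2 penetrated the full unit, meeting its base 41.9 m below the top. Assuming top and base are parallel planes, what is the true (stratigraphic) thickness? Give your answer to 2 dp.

38.08 m

Two edge vectors: Hole 1→Hole 2 = (226, 1041, 440.6), Hole 1→Hole 3 = (1443, -301, 297.5).
Normal n = (Hole 1→Hole 2) × (Hole 1→Hole 3) = (442318.1, 568550.8, -1570189).
So ∂z/∂E = −n_x/n_z = 0.28170 and ∂z/∂N = −n_y/n_z = 0.36209.
|∇z| = √(a²+b²) = 0.45876, so dip δ = arctan(0.45876) = 24.64°.
True thickness = vertical thickness × cos δ = 41.9 × cos 24.64° = 38.08 m.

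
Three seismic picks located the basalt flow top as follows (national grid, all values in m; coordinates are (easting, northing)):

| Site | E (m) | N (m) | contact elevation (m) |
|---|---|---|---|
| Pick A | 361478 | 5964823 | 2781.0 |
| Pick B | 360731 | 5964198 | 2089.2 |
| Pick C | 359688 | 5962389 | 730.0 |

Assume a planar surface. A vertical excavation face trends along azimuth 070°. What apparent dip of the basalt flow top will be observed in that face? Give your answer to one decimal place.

34.4°

Let the plane be z = a·E + b·N + c.
Pick B−Pick A: −747a − 625b = −691.8;  Pick C−Pick A: −1790a − 2434b = −2051.
Solving gives a = 0.57469, b = 0.42001.
Unit vector along 070° is (sin 70°, cos 70°) = (0.9397, 0.3420).
Slope in that direction = a·(0.9397) + b·(0.3420) = 0.68368.
Apparent dip = arctan|0.68368| = 34.4° (true dip is 35.4°, so apparent ≤ true as expected).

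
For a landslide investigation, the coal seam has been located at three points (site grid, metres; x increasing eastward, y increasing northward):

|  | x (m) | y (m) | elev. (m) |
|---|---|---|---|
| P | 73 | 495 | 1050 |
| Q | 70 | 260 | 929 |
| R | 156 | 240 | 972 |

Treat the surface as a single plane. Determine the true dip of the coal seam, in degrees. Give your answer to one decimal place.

38.6°

Let the plane be z = a·x + b·y + c.
Q−P: −3a − 235b = −121;  R−P: 83a − 255b = −78.
Solving gives a = 0.61791, b = 0.50701.
Gradient magnitude |∇z| = √(a² + b²) = √(0.38181 + 0.25705) = 0.79929.
True dip = arctan(0.79929) = 38.6°, dipping toward SW (azimuth ≈ 231°).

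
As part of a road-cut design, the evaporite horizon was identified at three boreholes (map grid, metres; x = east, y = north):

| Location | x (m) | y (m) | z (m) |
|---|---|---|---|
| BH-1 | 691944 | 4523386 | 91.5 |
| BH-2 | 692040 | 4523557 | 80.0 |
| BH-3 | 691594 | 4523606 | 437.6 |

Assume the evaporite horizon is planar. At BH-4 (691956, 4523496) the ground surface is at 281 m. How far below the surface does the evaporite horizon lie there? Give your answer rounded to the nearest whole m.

Two edge vectors: BH-1→BH-2 = (96, 171, -11.5), BH-1→BH-3 = (-350, 220, 346.1).
Normal n = (BH-1→BH-2) × (BH-1→BH-3) = (61713.1, -29200.6, 80970).
So ∂z/∂x = −n_x/n_z = −0.76217241 and ∂z/∂y = −n_y/n_z = 0.36063480.
Intercept c from BH-1: 91.5 + 527380.63 − 1631290.42 = −1103818.29.
At (691956, 4523496): z_contact = −527389.8 + 1631330.1 − 1103818.29 = 122.0 m.
Depth below ground = 281 − 122.0 = 159 m.

159 m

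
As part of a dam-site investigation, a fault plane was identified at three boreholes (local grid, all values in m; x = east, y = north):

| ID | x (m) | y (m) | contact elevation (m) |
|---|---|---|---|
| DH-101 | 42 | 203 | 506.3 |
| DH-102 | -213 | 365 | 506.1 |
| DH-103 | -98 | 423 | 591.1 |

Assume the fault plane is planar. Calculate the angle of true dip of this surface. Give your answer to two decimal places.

37.52°

Let the plane be z = a·x + b·y + c.
DH-102−DH-101: −255a + 162b = −0.2;  DH-103−DH-101: −140a + 220b = 84.8.
Solving gives a = 0.41238, b = 0.64788.
Gradient magnitude |∇z| = √(a² + b²) = √(0.17005 + 0.41974) = 0.76798.
True dip = arctan(0.76798) = 37.52°, dipping toward SSW (azimuth ≈ 212°).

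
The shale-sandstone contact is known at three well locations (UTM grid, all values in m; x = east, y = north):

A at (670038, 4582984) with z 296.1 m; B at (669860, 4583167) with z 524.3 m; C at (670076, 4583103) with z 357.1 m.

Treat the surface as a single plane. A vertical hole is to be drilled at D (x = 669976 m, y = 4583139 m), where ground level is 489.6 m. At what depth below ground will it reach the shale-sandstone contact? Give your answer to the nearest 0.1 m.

50.7 m

Let the plane be z = a·x + b·y + c.
B−A: −178a + 183b = 228.2;  C−A: 38a + 119b = 61.
Solving gives a = −0.568410577, b = 0.694114302.
Then c = 296.1 − a·670038 − b·4582984 = −2799961.95.
At (669976, 4583139): z_contact = −380821.44 + 3181222.33 − 2799961.95 = 438.93 m.
Depth below ground = 489.6 − 438.93 = 50.7 m.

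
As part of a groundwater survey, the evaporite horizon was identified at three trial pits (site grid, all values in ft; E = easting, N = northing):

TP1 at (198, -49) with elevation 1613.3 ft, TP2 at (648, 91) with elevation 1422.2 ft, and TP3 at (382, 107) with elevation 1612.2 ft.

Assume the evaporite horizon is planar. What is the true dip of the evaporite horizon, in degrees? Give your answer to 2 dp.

45.75°

Let the plane be z = a·E + b·N + c.
TP2−TP1: 450a + 140b = −191.1;  TP3−TP1: 184a + 156b = −1.1.
Solving gives a = −0.66736, b = 0.78009.
Gradient magnitude |∇z| = √(a² + b²) = √(0.44537 + 0.60855) = 1.02661.
True dip = arctan(1.02661) = 45.75°, dipping toward SE (azimuth ≈ 139°).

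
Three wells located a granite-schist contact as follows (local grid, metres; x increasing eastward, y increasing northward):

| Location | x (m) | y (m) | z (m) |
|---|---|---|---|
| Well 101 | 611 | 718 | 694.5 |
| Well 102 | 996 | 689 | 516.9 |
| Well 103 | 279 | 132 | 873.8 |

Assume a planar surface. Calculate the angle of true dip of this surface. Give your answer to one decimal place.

Two edge vectors: Well 101→Well 102 = (385, -29, -177.6), Well 101→Well 103 = (-332, -586, 179.3).
Normal n = (Well 101→Well 102) × (Well 101→Well 103) = (-109273.3, -10067.3, -235238).
So ∂z/∂x = −n_x/n_z = −0.46452 and ∂z/∂y = −n_y/n_z = −0.04280.
Gradient magnitude |∇z| = √(a² + b²) = √(0.21578 + 0.00183) = 0.46649.
True dip = arctan(0.46649) = 25.0°, dipping toward E (azimuth ≈ 085°).

25.0°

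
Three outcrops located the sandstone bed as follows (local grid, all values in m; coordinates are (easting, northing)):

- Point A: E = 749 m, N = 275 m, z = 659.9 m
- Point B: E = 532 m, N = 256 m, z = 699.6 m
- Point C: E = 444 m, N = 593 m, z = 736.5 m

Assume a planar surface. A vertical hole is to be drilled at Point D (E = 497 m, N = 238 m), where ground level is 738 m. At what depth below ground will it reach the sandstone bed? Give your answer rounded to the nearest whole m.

33 m

Two edge vectors: Point A→Point B = (-217, -19, 39.7), Point A→Point C = (-305, 318, 76.6).
Normal n = (Point A→Point B) × (Point A→Point C) = (-14080, 4513.7, -74801).
So ∂z/∂E = −n_x/n_z = −0.18823 and ∂z/∂N = −n_y/n_z = 0.06034.
Intercept c from Point A: 659.9 + 140.99 − 16.59 = 784.29.
At (497, 238): z_contact = −93.6 + 14.4 + 784.29 = 705.1 m.
Depth below ground = 738 − 705.1 = 33 m.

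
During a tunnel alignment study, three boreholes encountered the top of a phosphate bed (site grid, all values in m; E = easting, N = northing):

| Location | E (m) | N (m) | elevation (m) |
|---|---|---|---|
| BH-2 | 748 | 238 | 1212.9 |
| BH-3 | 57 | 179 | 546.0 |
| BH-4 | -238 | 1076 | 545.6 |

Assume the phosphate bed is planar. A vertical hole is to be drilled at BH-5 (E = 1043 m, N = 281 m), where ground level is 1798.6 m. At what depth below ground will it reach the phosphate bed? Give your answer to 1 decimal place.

Two edge vectors: BH-2→BH-3 = (-691, -59, -666.9), BH-2→BH-4 = (-986, 838, -667.3).
Normal n = (BH-2→BH-3) × (BH-2→BH-4) = (598232.9, 196459.1, -637232).
So ∂z/∂E = −n_x/n_z = 0.938799 and ∂z/∂N = −n_y/n_z = 0.308301.
Intercept c from BH-2: 1212.9 − 702.22 − 73.38 = 437.30.
At (1043, 281): z_contact = 979.17 + 86.63 + 437.30 = 1503.10 m.
Depth below ground = 1798.6 − 1503.10 = 295.5 m.

295.5 m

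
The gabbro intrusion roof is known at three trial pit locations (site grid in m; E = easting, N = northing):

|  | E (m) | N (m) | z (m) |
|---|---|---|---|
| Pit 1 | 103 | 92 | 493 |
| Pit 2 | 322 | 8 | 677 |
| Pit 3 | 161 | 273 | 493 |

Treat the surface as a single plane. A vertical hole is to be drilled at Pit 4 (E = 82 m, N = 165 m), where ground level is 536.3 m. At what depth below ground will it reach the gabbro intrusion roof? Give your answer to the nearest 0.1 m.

Two edge vectors: Pit 1→Pit 2 = (219, -84, 184), Pit 1→Pit 3 = (58, 181, 0).
Normal n = (Pit 1→Pit 2) × (Pit 1→Pit 3) = (-33304, 10672, 44511).
So ∂z/∂E = −n_x/n_z = 0.74822 and ∂z/∂N = −n_y/n_z = −0.23976.
Intercept c from Pit 1: 493 − 77.07 + 22.06 = 437.99.
At (82, 165): z_contact = 61.35 − 39.56 + 437.99 = 459.78 m.
Depth below ground = 536.3 − 459.78 = 76.5 m.

76.5 m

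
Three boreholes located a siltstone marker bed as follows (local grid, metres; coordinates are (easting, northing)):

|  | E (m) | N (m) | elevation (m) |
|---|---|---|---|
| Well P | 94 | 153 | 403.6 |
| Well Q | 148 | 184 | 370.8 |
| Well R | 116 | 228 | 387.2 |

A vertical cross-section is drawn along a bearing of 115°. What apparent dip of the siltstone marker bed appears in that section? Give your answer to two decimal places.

Let the plane be z = a·E + b·N + c.
Well Q−Well P: 54a + 31b = −32.8;  Well R−Well P: 22a + 75b = −16.4.
Solving gives a = −0.57945, b = −0.04869.
Unit vector along 115° is (sin 115°, cos 115°) = (0.9063, -0.4226).
Slope in that direction = a·(0.9063) + b·(-0.4226) = −0.50458.
Apparent dip = arctan|0.50458| = 26.77° (true dip is 30.2°, so apparent ≤ true as expected).

26.77°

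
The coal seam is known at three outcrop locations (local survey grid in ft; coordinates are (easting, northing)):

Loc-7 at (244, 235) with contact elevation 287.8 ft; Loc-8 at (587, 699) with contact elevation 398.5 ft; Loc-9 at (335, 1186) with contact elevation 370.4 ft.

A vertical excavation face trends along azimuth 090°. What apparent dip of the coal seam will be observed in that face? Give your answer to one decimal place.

13.3°

Let the plane be z = a·E + b·N + c.
Loc-8−Loc-7: 343a + 464b = 110.7;  Loc-9−Loc-7: 91a + 951b = 82.6.
Solving gives a = 0.23576, b = 0.06430.
Unit vector along 090° is (sin 90°, cos 90°) = (1.0000, 0.0000).
Slope in that direction = a·(1.0000) + b·(0.0000) = 0.23576.
Apparent dip = arctan|0.23576| = 13.3° (true dip is 13.7°, so apparent ≤ true as expected).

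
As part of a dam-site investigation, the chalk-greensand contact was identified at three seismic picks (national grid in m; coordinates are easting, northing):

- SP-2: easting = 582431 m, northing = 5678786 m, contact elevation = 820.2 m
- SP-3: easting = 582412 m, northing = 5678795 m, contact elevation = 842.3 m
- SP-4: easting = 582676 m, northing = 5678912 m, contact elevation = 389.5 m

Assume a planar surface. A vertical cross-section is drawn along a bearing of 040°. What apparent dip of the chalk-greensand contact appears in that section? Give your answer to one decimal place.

54.3°

Two edge vectors: SP-2→SP-3 = (-19, 9, 22.1), SP-2→SP-4 = (245, 126, -430.7).
Normal n = (SP-2→SP-3) × (SP-2→SP-4) = (-6660.9, -2768.8, -4599).
So ∂z/∂easting = −n_x/n_z = −1.44834 and ∂z/∂northing = −n_y/n_z = −0.60204.
Unit vector along 040° is (sin 40°, cos 40°) = (0.6428, 0.7660).
Slope in that direction = a·(0.6428) + b·(0.7660) = −1.39217.
Apparent dip = arctan|1.39217| = 54.3° (true dip is 57.5°, so apparent ≤ true as expected).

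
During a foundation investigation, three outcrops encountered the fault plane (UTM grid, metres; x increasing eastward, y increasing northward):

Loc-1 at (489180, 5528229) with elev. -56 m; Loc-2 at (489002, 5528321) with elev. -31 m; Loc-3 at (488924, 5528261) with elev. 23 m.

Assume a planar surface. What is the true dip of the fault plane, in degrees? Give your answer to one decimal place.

29.3°

Two edge vectors: Loc-1→Loc-2 = (-178, 92, 25), Loc-1→Loc-3 = (-256, 32, 79).
Normal n = (Loc-1→Loc-2) × (Loc-1→Loc-3) = (6468, 7662, 17856).
So ∂z/∂x = −n_x/n_z = −0.36223 and ∂z/∂y = −n_y/n_z = −0.42910.
Gradient magnitude |∇z| = √(a² + b²) = √(0.13121 + 0.18413) = 0.56155.
True dip = arctan(0.56155) = 29.3°, dipping toward NE (azimuth ≈ 040°).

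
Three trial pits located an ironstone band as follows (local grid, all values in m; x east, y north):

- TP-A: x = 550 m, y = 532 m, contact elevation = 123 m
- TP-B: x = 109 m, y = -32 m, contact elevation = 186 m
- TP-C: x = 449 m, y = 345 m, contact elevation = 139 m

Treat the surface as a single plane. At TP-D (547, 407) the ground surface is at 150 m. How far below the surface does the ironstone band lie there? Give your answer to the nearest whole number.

Two edge vectors: TP-A→TP-B = (-441, -564, 63), TP-A→TP-C = (-101, -187, 16).
Normal n = (TP-A→TP-B) × (TP-A→TP-C) = (2757, 693, 25503).
So ∂z/∂x = −n_x/n_z = −0.10810 and ∂z/∂y = −n_y/n_z = −0.02717.
Intercept c from TP-A: 123 + 59.46 + 14.46 = 196.91.
At (547, 407): z_contact = −59.1 − 11.1 + 196.91 = 126.7 m.
Depth below ground = 150 − 126.7 = 23 m.

23 m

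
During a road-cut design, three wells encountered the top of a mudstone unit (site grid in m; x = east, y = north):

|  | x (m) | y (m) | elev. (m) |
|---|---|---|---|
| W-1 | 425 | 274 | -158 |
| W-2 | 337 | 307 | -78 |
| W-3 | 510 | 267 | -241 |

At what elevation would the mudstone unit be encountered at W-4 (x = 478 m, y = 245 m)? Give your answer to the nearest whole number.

Two edge vectors: W-1→W-2 = (-88, 33, 80), W-1→W-3 = (85, -7, -83).
Normal n = (W-1→W-2) × (W-1→W-3) = (-2179, -504, -2189).
So ∂z/∂x = −n_x/n_z = −0.99543 and ∂z/∂y = −n_y/n_z = −0.23024.
Intercept c from W-1: -158 + 423.06 + 63.09 = 328.14.
At (478, 245): z = −475.8 − 56.4 + 328.14 = -204.1 m.

-204 m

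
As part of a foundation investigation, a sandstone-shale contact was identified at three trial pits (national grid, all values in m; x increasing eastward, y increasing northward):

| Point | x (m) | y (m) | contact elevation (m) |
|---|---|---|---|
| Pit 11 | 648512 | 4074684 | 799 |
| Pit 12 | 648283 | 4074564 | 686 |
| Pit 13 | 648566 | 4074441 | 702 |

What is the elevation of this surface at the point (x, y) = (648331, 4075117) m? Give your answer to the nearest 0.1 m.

Two edge vectors: Pit 11→Pit 12 = (-229, -120, -113), Pit 11→Pit 13 = (54, -243, -97).
Normal n = (Pit 11→Pit 12) × (Pit 11→Pit 13) = (-15819, -28315, 62127).
So ∂z/∂x = −n_x/n_z = 0.254623594 and ∂z/∂y = −n_y/n_z = 0.455759976.
Intercept c from Pit 11: 799 − 165126.46 − 1857077.88 = −2021405.34.
At (648331, 4075117): z = 165080.4 + 1857275.2 − 2021405.34 = 950.3 m.

950.3 m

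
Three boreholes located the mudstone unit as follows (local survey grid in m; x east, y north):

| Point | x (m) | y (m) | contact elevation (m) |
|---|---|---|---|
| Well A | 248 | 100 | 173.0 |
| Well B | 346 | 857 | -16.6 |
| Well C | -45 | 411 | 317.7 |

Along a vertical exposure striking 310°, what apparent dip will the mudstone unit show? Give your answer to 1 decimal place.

Let the plane be z = a·x + b·y + c.
Well B−Well A: 98a + 757b = −189.6;  Well C−Well A: −293a + 311b = 144.7.
Solving gives a = −0.66793, b = −0.16399.
Unit vector along 310° is (sin 310°, cos 310°) = (-0.7660, 0.6428).
Slope in that direction = a·(-0.7660) + b·(0.6428) = 0.40625.
Apparent dip = arctan|0.40625| = 22.1° (true dip is 34.5°, so apparent ≤ true as expected).

22.1°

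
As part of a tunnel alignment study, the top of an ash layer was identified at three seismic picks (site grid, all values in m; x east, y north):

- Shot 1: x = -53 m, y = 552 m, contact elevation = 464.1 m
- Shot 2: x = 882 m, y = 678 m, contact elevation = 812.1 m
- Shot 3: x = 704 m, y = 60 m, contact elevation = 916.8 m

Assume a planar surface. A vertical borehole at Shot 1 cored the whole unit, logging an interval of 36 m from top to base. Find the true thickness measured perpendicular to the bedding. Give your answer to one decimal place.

32.2 m

Two edge vectors: Shot 1→Shot 2 = (935, 126, 348), Shot 1→Shot 3 = (757, -492, 452.7).
Normal n = (Shot 1→Shot 2) × (Shot 1→Shot 3) = (228256.2, -159838.5, -555402).
So ∂z/∂x = −n_x/n_z = 0.41097 and ∂z/∂y = −n_y/n_z = −0.28779.
|∇z| = √(a²+b²) = 0.50172, so dip δ = arctan(0.50172) = 26.64°.
True thickness = vertical thickness × cos δ = 36 × cos 26.64° = 32.2 m.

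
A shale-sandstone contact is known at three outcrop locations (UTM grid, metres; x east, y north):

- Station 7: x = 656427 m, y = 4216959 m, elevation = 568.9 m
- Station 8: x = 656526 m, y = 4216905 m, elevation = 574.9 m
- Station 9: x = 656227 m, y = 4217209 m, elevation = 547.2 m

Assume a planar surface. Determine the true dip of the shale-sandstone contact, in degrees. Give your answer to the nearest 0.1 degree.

Let the plane be z = a·x + b·y + c.
Station 8−Station 7: 99a − 54b = 6;  Station 9−Station 7: −200a + 250b = −21.7.
Solving gives a = 0.02353, b = −0.06798.
Gradient magnitude |∇z| = √(a² + b²) = √(0.00055 + 0.00462) = 0.07193.
True dip = arctan(0.07193) = 4.1°, dipping toward NNW (azimuth ≈ 341°).

4.1°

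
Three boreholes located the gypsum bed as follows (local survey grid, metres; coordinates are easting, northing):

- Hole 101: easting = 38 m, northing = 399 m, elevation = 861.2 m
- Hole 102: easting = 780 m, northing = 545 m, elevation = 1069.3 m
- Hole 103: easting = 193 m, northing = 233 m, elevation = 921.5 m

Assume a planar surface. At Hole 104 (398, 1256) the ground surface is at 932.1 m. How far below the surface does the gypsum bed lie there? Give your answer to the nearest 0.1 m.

37.3 m

Two edge vectors: Hole 101→Hole 102 = (742, 146, 208.1), Hole 101→Hole 103 = (155, -166, 60.3).
Normal n = (Hole 101→Hole 102) × (Hole 101→Hole 103) = (43348.4, -12487.1, -145802).
So ∂z/∂easting = −n_x/n_z = 0.297310 and ∂z/∂northing = −n_y/n_z = −0.085644.
Intercept c from Hole 101: 861.2 − 11.30 + 34.17 = 884.07.
At (398, 1256): z_contact = 118.33 − 107.57 + 884.07 = 894.83 m.
Depth below ground = 932.1 − 894.83 = 37.3 m.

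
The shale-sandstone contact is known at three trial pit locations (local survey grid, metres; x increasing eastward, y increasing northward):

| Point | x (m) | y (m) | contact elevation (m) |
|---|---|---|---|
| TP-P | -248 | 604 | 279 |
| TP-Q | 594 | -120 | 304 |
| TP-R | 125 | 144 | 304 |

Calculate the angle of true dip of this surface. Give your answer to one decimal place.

6.5°

Let the plane be z = a·x + b·y + c.
TP-Q−TP-P: 842a − 724b = 25;  TP-R−TP-P: 373a − 460b = 25.
Solving gives a = −0.05628, b = −0.09998.
Gradient magnitude |∇z| = √(a² + b²) = √(0.00317 + 0.01000) = 0.11474.
True dip = arctan(0.11474) = 6.5°, dipping toward NNE (azimuth ≈ 029°).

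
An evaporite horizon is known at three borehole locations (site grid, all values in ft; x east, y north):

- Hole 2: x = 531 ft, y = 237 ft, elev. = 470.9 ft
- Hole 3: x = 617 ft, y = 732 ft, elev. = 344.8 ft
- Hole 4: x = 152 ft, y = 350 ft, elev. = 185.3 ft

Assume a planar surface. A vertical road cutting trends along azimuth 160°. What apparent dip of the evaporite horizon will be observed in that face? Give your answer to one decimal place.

Let the plane be z = a·x + b·y + c.
Hole 3−Hole 2: 86a + 495b = −126.1;  Hole 4−Hole 2: −379a + 113b = −285.6.
Solving gives a = 0.64424, b = −0.36668.
Unit vector along 160° is (sin 160°, cos 160°) = (0.3420, -0.9397).
Slope in that direction = a·(0.3420) + b·(-0.9397) = 0.56490.
Apparent dip = arctan|0.56490| = 29.5° (true dip is 36.5°, so apparent ≤ true as expected).

29.5°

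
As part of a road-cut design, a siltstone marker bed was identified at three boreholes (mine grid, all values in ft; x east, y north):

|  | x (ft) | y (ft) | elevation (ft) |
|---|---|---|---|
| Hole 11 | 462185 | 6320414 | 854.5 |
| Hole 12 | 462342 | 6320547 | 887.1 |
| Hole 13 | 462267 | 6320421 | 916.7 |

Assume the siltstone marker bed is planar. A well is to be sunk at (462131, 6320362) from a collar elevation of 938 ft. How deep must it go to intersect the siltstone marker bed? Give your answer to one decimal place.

Two edge vectors: Hole 11→Hole 12 = (157, 133, 32.6), Hole 11→Hole 13 = (82, 7, 62.2).
Normal n = (Hole 11→Hole 12) × (Hole 11→Hole 13) = (8044.4, -7092.2, -9807).
So ∂z/∂x = −n_x/n_z = 0.820271235 and ∂z/∂y = −n_y/n_z = −0.723177322.
Intercept c from Hole 11: 854.5 − 379117.06 + 4570780.07 = 4192517.51.
At (462131, 6320362): z_contact = 379072.77 − 4570742.47 + 4192517.51 = 847.81 ft.
Depth below ground = 938 − 847.81 = 90.2 ft.

90.2 ft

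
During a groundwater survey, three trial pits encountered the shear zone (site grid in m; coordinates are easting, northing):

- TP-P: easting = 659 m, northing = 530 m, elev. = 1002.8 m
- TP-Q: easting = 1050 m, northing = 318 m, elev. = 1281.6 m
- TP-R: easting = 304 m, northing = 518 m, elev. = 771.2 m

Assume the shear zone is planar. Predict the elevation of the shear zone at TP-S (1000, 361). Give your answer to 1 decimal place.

Two edge vectors: TP-P→TP-Q = (391, -212, 278.8), TP-P→TP-R = (-355, -12, -231.6).
Normal n = (TP-P→TP-Q) × (TP-P→TP-R) = (52444.8, -8418.4, -79952).
So ∂z/∂easting = −n_x/n_z = 0.655954 and ∂z/∂northing = −n_y/n_z = −0.105293.
Intercept c from TP-P: 1002.8 − 432.27 + 55.81 = 626.33.
At (1000, 361): z = 656.0 − 38.0 + 626.33 = 1244.3 m.

1244.3 m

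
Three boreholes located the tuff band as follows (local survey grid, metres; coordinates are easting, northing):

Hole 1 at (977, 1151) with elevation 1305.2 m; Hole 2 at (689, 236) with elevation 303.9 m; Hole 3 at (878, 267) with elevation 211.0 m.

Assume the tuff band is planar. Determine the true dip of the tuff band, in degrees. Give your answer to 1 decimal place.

56.2°

Two edge vectors: Hole 1→Hole 2 = (-288, -915, -1001.3), Hole 1→Hole 3 = (-99, -884, -1094.2).
Normal n = (Hole 1→Hole 2) × (Hole 1→Hole 3) = (116043.8, -216000.9, 164007).
So ∂z/∂easting = −n_x/n_z = −0.70755 and ∂z/∂northing = −n_y/n_z = 1.31702.
Gradient magnitude |∇z| = √(a² + b²) = √(0.50063 + 1.73455) = 1.49505.
True dip = arctan(1.49505) = 56.2°, dipping toward SSE (azimuth ≈ 152°).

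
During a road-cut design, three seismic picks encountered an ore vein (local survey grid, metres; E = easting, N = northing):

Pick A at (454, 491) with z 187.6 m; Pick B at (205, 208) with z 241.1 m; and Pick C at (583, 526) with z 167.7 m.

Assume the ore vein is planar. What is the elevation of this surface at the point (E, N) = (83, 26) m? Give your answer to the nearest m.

Two edge vectors: Pick A→Pick B = (-249, -283, 53.5), Pick A→Pick C = (129, 35, -19.9).
Normal n = (Pick A→Pick B) × (Pick A→Pick C) = (3759.2, 1946.4, 27792).
So ∂z/∂E = −n_x/n_z = −0.13526 and ∂z/∂N = −n_y/n_z = −0.07003.
Intercept c from Pick A: 187.6 + 61.41 + 34.39 = 283.40.
At (83, 26): z = −11.2 − 1.8 + 283.40 = 270.3 m.

270 m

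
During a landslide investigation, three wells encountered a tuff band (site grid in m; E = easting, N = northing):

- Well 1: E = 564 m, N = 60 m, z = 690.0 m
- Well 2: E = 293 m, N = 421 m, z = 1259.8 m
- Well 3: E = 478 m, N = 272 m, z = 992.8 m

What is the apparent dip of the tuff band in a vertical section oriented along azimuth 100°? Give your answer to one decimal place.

Let the plane be z = a·E + b·N + c.
Well 2−Well 1: −271a + 361b = 569.8;  Well 3−Well 1: −86a + 212b = 302.8.
Solving gives a = −0.43501, b = 1.25184.
Unit vector along 100° is (sin 100°, cos 100°) = (0.9848, -0.1736).
Slope in that direction = a·(0.9848) + b·(-0.1736) = −0.64578.
Apparent dip = arctan|0.64578| = 32.9° (true dip is 53.0°, so apparent ≤ true as expected).

32.9°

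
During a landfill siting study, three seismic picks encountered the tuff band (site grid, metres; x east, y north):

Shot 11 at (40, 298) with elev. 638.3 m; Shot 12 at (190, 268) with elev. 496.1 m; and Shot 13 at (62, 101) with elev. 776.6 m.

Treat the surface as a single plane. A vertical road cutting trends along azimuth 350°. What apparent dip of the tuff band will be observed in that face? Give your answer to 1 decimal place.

Two edge vectors: Shot 11→Shot 12 = (150, -30, -142.2), Shot 11→Shot 13 = (22, -197, 138.3).
Normal n = (Shot 11→Shot 12) × (Shot 11→Shot 13) = (-32162.4, -23873.4, -28890).
So ∂z/∂x = −n_x/n_z = −1.11327 and ∂z/∂y = −n_y/n_z = −0.82636.
Unit vector along 350° is (sin 350°, cos 350°) = (-0.1736, 0.9848).
Slope in that direction = a·(-0.1736) + b·(0.9848) = −0.62048.
Apparent dip = arctan|0.62048| = 31.8° (true dip is 54.2°, so apparent ≤ true as expected).

31.8°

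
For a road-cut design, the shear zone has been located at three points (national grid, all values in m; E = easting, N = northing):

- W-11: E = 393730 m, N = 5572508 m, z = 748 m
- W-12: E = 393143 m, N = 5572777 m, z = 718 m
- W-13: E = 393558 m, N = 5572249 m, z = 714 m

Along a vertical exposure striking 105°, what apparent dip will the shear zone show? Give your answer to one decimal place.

Let the plane be z = a·E + b·N + c.
W-12−W-11: −587a + 269b = −30;  W-13−W-11: −172a − 259b = −34.
Solving gives a = 0.08530, b = 0.07462.
Unit vector along 105° is (sin 105°, cos 105°) = (0.9659, -0.2588).
Slope in that direction = a·(0.9659) + b·(-0.2588) = 0.06308.
Apparent dip = arctan|0.06308| = 3.6° (true dip is 6.5°, so apparent ≤ true as expected).

3.6°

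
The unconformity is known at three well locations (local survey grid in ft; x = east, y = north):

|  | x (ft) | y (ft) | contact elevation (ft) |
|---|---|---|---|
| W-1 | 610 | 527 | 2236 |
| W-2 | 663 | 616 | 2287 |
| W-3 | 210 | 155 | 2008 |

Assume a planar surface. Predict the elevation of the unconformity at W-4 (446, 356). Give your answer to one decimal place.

Two edge vectors: W-1→W-2 = (53, 89, 51), W-1→W-3 = (-400, -372, -228).
Normal n = (W-1→W-2) × (W-1→W-3) = (-1320, -8316, 15884).
So ∂z/∂x = −n_x/n_z = 0.08310 and ∂z/∂y = −n_y/n_z = 0.52355.
Intercept c from W-1: 2236 − 50.69 − 275.91 = 1909.40.
At (446, 356): z = 37.1 + 186.4 + 1909.40 = 2132.8 ft.

2132.8 ft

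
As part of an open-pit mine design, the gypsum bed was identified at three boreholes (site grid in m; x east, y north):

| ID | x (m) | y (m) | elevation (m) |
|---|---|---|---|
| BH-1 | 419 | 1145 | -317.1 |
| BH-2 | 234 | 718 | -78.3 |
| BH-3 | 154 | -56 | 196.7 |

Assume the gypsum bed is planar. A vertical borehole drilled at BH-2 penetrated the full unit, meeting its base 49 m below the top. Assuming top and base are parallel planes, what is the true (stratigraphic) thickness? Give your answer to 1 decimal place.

40.5 m

Two edge vectors: BH-1→BH-2 = (-185, -427, 238.8), BH-1→BH-3 = (-265, -1201, 513.8).
Normal n = (BH-1→BH-2) × (BH-1→BH-3) = (67406.2, 31771, 109030).
So ∂z/∂x = −n_x/n_z = −0.61824 and ∂z/∂y = −n_y/n_z = −0.29140.
|∇z| = √(a²+b²) = 0.68347, so dip δ = arctan(0.68347) = 34.35°.
True thickness = vertical thickness × cos δ = 49 × cos 34.35° = 40.5 m.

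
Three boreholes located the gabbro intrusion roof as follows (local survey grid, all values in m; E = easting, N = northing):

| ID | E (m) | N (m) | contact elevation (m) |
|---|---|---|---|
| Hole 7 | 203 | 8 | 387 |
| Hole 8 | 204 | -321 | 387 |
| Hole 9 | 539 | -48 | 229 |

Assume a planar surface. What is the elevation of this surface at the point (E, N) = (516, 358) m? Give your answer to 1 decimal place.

239.2 m

Two edge vectors: Hole 7→Hole 8 = (1, -329, 0), Hole 7→Hole 9 = (336, -56, -158).
Normal n = (Hole 7→Hole 8) × (Hole 7→Hole 9) = (51982, 158, 110488).
So ∂z/∂E = −n_x/n_z = −0.47048 and ∂z/∂N = −n_y/n_z = −0.00143.
Intercept c from Hole 7: 387 + 95.51 + 0.01 = 482.52.
At (516, 358): z = −242.8 − 0.5 + 482.52 = 239.2 m.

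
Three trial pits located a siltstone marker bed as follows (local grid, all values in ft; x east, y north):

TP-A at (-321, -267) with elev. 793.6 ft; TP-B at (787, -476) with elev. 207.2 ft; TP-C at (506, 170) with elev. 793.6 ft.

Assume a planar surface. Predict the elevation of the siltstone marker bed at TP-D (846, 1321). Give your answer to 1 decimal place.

Two edge vectors: TP-A→TP-B = (1108, -209, -586.4), TP-A→TP-C = (827, 437, 0).
Normal n = (TP-A→TP-B) × (TP-A→TP-C) = (256256.8, -484952.8, 657039).
So ∂z/∂x = −n_x/n_z = −0.390018 and ∂z/∂y = −n_y/n_z = 0.738088.
Intercept c from TP-A: 793.6 − 125.20 + 197.07 = 865.47.
At (846, 1321): z = −330.0 + 975.0 + 865.47 = 1510.5 ft.

1510.5 ft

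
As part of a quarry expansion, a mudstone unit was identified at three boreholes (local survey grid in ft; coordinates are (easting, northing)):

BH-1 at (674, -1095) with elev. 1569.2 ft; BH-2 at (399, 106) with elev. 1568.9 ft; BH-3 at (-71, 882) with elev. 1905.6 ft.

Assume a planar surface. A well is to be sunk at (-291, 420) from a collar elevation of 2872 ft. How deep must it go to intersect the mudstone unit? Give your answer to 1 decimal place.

590.8 ft

Two edge vectors: BH-1→BH-2 = (-275, 1201, -0.3), BH-1→BH-3 = (-745, 1977, 336.4).
Normal n = (BH-1→BH-2) × (BH-1→BH-3) = (404609.5, 92733.5, 351070).
So ∂z/∂E = −n_x/n_z = −1.152504 and ∂z/∂N = −n_y/n_z = −0.264145.
Intercept c from BH-1: 1569.2 + 776.79 − 289.24 = 2056.75.
At (-291, 420): z_contact = 335.38 − 110.94 + 2056.75 = 2281.19 ft.
Depth below ground = 2872 − 2281.19 = 590.8 ft.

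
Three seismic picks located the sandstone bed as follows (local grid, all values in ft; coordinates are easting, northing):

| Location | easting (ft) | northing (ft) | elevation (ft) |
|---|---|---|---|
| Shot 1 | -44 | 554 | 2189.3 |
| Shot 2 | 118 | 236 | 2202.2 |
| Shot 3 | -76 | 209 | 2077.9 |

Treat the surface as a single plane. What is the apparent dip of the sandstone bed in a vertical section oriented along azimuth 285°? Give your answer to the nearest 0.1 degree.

27.2°

Two edge vectors: Shot 1→Shot 2 = (162, -318, 12.9), Shot 1→Shot 3 = (-32, -345, -111.4).
Normal n = (Shot 1→Shot 2) × (Shot 1→Shot 3) = (39875.7, 17634, -66066).
So ∂z/∂easting = −n_x/n_z = 0.60357 and ∂z/∂northing = −n_y/n_z = 0.26691.
Unit vector along 285° is (sin 285°, cos 285°) = (-0.9659, 0.2588).
Slope in that direction = a·(-0.9659) + b·(0.2588) = −0.51392.
Apparent dip = arctan|0.51392| = 27.2° (true dip is 33.4°, so apparent ≤ true as expected).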